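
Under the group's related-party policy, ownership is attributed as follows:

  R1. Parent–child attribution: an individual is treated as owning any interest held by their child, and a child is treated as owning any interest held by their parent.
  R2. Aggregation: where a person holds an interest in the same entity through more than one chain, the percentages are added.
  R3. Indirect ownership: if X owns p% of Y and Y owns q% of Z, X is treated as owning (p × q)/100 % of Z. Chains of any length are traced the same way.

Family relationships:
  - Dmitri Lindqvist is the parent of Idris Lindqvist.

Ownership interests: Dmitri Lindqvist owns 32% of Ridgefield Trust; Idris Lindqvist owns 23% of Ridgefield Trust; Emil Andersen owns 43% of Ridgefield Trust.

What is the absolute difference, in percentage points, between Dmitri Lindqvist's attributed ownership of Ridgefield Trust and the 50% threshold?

By parent–child attribution (R1), Dmitri Lindqvist is treated as also owning Idris Lindqvist's interest in Ridgefield Trust, giving 32% + 23% = 55%.
Direct interest in Ridgefield Trust: 55%.
55% exceeds the 50% threshold by 5 percentage points.

5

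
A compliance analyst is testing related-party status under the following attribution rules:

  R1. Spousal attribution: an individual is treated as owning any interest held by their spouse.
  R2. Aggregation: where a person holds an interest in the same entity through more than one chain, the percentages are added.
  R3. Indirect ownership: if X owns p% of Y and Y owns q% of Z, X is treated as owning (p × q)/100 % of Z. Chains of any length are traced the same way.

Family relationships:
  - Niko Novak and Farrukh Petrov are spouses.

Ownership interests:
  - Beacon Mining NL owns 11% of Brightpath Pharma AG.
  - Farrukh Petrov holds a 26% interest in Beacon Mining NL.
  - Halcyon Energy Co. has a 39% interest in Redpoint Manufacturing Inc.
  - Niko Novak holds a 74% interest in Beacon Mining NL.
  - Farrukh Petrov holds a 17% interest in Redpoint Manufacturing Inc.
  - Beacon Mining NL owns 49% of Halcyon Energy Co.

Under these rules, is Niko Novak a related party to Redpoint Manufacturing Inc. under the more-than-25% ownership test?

Yes

By spousal attribution (R1), Niko Novak is treated as also owning Farrukh Petrov's interest in Beacon Mining NL, giving 74% + 26% = 100%.
By spousal attribution (R1), Niko Novak is treated as owning Farrukh Petrov's 17% interest in Redpoint Manufacturing Inc.
Chain via Beacon Mining NL → Halcyon Energy Co. (R3): 100% × 49% × 39% = 19.11% of Redpoint Manufacturing Inc.
Direct interest in Redpoint Manufacturing Inc: 17%.
Aggregating (R2): 19.11% + 17% = 36.11%.
36.11% exceeds the 25% threshold, so Niko is a related party to Redpoint Manufacturing Inc.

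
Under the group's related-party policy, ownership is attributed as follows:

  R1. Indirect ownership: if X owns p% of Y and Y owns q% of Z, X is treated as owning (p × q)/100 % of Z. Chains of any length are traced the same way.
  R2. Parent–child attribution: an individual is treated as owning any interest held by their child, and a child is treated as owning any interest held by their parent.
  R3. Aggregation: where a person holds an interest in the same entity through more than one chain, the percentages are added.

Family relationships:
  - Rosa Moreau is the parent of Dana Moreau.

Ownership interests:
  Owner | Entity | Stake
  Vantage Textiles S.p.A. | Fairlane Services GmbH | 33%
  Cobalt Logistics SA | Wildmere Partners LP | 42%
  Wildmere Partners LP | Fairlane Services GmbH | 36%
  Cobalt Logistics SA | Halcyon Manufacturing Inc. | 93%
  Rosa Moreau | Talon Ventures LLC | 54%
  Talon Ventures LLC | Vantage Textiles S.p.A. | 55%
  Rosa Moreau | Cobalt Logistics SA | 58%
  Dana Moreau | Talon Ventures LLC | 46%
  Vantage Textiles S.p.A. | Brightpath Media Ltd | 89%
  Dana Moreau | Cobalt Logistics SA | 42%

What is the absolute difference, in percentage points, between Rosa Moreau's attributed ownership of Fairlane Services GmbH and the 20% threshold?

13.27

By parent–child attribution (R2), Rosa Moreau is treated as also owning Dana Moreau's interest in Cobalt Logistics SA, giving 58% + 42% = 100%.
By parent–child attribution (R2), Rosa Moreau is treated as also owning Dana Moreau's interest in Talon Ventures LLC, giving 54% + 46% = 100%.
Chain via Cobalt Logistics SA → Wildmere Partners LP (R1): 100% × 42% × 36% = 15.12% of Fairlane Services GmbH.
Chain via Talon Ventures LLC → Vantage Textiles S.p.A. (R1): 100% × 55% × 33% = 18.15% of Fairlane Services GmbH.
Aggregating (R3): 15.12% + 18.15% = 33.27%.
33.27% exceeds the 20% threshold by 13.27 percentage points.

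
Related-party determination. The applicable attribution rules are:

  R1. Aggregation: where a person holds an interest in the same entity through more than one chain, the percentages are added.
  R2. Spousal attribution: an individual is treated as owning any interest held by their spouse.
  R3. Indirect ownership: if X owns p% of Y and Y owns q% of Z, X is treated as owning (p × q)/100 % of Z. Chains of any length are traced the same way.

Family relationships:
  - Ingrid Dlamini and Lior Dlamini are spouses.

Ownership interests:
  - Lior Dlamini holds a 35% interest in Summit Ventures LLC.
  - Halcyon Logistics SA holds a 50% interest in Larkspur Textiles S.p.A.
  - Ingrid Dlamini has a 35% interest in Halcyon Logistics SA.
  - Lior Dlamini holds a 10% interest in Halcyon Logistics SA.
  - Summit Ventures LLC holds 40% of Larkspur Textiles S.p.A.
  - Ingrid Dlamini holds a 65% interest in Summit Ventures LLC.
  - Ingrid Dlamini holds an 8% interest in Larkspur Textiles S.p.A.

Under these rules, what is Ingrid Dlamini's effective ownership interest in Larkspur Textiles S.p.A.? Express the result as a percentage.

70.5%

By spousal attribution (R2), Ingrid Dlamini is treated as also owning Lior Dlamini's interest in Summit Ventures LLC, giving 65% + 35% = 100%.
By spousal attribution (R2), Ingrid Dlamini is treated as also owning Lior Dlamini's interest in Halcyon Logistics SA, giving 35% + 10% = 45%.
Chain via Summit Ventures LLC (R3): 100% × 40% = 40% of Larkspur Textiles S.p.A.
Chain via Halcyon Logistics SA (R3): 45% × 50% = 22.5% of Larkspur Textiles S.p.A.
Direct interest in Larkspur Textiles S.p.A: 8%.
Aggregating (R1): 40% + 22.5% + 8% = 70.5%.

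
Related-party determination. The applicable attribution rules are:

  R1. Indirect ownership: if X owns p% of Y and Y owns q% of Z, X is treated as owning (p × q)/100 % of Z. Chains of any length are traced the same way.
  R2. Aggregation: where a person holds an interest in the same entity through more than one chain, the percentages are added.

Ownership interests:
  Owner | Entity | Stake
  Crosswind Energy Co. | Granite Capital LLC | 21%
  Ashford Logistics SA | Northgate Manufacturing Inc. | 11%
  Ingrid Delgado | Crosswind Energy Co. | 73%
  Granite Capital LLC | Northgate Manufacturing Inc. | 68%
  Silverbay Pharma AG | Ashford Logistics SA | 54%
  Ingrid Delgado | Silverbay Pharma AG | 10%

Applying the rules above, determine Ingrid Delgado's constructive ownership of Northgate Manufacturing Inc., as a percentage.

11.0184%

Chain via Crosswind Energy Co. → Granite Capital LLC (R1): 73% × 21% × 68% = 10.4244% of Northgate Manufacturing Inc.
Chain via Silverbay Pharma AG → Ashford Logistics SA (R1): 10% × 54% × 11% = 0.594% of Northgate Manufacturing Inc.
Aggregating (R2): 10.4244% + 0.594% = 11.0184%.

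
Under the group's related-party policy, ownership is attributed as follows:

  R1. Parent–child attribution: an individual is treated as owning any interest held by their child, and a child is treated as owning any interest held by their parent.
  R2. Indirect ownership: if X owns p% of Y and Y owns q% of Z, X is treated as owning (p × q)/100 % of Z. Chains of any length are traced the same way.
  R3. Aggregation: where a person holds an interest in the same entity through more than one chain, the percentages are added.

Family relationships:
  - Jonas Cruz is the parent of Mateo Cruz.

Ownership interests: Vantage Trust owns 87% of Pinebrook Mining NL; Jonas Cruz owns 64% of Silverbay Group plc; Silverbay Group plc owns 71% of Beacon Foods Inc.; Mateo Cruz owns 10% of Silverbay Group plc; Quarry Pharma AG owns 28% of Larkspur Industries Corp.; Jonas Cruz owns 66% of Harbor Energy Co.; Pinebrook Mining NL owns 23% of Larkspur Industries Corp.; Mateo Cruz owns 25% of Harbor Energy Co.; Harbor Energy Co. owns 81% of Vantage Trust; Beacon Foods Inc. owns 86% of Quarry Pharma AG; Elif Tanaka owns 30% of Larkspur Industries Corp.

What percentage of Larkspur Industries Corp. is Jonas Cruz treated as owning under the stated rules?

By parent–child attribution (R1), Jonas Cruz is treated as also owning Mateo Cruz's interest in Silverbay Group plc, giving 64% + 10% = 74%.
By parent–child attribution (R1), Jonas Cruz is treated as also owning Mateo Cruz's interest in Harbor Energy Co, giving 66% + 25% = 91%.
Chain via Silverbay Group plc → Beacon Foods Inc. → Quarry Pharma AG (R2): 74% × 71% × 86% × 28% = 12.651632% of Larkspur Industries Corp.
Chain via Harbor Energy Co. → Vantage Trust → Pinebrook Mining NL (R2): 91% × 81% × 87% × 23% = 14.749371% of Larkspur Industries Corp.
Aggregating (R3): 12.651632% + 14.749371% = 27.401003%.

27.401003%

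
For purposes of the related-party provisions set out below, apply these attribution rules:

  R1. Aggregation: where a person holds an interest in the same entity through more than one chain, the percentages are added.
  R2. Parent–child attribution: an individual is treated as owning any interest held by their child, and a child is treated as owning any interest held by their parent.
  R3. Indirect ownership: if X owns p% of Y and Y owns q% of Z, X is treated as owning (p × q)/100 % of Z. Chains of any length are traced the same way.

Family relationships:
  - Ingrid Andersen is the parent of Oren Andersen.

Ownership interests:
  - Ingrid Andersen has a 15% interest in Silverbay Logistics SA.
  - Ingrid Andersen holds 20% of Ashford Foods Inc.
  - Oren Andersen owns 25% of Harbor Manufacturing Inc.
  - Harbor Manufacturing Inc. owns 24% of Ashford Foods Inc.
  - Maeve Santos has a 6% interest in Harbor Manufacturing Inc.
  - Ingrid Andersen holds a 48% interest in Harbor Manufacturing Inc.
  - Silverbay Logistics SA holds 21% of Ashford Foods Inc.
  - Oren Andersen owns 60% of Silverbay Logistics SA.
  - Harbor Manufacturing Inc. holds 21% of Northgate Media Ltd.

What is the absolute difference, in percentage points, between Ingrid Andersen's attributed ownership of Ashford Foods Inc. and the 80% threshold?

26.73

By parent–child attribution (R2), Ingrid Andersen is treated as also owning Oren Andersen's interest in Harbor Manufacturing Inc, giving 48% + 25% = 73%.
By parent–child attribution (R2), Ingrid Andersen is treated as also owning Oren Andersen's interest in Silverbay Logistics SA, giving 15% + 60% = 75%.
Chain via Harbor Manufacturing Inc. (R3): 73% × 24% = 17.52% of Ashford Foods Inc.
Chain via Silverbay Logistics SA (R3): 75% × 21% = 15.75% of Ashford Foods Inc.
Direct interest in Ashford Foods Inc: 20%.
Aggregating (R1): 17.52% + 15.75% + 20% = 53.27%.
53.27% falls short of the 80% threshold by 26.73 percentage points.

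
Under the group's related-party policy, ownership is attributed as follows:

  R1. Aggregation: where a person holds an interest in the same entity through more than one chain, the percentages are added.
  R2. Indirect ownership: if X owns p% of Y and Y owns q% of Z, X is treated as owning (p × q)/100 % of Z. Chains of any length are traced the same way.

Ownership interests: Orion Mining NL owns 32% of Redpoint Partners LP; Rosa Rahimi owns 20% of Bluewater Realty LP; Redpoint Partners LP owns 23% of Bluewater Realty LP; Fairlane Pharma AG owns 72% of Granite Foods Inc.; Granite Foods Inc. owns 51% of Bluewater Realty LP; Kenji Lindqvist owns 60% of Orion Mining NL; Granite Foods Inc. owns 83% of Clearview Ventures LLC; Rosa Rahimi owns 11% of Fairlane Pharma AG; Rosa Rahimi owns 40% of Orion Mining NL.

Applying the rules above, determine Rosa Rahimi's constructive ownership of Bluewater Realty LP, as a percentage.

Chain via Orion Mining NL → Redpoint Partners LP (R2): 40% × 32% × 23% = 2.944% of Bluewater Realty LP.
Chain via Fairlane Pharma AG → Granite Foods Inc. (R2): 11% × 72% × 51% = 4.0392% of Bluewater Realty LP.
Direct interest in Bluewater Realty LP: 20%.
Aggregating (R1): 2.944% + 4.0392% + 20% = 26.9832%.

26.9832%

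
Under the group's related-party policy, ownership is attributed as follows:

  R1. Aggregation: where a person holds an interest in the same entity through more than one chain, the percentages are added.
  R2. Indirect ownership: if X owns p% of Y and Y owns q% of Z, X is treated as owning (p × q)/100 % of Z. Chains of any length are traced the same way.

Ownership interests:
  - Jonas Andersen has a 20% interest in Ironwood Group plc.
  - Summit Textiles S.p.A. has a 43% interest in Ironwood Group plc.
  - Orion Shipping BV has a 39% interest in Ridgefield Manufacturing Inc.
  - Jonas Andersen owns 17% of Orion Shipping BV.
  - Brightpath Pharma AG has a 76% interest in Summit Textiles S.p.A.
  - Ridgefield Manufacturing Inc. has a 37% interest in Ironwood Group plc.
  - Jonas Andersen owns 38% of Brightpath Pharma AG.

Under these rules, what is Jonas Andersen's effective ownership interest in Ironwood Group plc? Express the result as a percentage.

34.8715%

Chain via Orion Shipping BV → Ridgefield Manufacturing Inc. (R2): 17% × 39% × 37% = 2.4531% of Ironwood Group plc.
Chain via Brightpath Pharma AG → Summit Textiles S.p.A. (R2): 38% × 76% × 43% = 12.4184% of Ironwood Group plc.
Direct interest in Ironwood Group plc: 20%.
Aggregating (R1): 2.4531% + 12.4184% + 20% = 34.8715%.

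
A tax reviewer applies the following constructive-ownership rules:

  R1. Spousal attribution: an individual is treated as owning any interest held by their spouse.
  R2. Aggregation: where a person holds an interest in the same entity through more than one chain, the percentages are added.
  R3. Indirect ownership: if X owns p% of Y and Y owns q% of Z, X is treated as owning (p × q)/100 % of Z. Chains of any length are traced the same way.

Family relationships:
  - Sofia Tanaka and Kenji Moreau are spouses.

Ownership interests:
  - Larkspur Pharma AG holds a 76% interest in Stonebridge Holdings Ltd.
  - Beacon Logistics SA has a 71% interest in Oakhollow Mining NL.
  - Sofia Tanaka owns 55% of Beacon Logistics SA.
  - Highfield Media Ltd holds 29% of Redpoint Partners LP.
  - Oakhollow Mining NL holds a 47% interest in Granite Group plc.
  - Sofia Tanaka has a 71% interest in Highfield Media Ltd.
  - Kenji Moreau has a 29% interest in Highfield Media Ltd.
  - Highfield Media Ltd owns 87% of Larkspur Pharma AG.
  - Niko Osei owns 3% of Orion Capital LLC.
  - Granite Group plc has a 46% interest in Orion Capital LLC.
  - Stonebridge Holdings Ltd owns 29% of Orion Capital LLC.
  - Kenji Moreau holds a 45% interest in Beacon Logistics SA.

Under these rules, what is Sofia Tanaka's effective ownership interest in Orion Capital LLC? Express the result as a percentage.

By spousal attribution (R1), Sofia Tanaka is treated as also owning Kenji Moreau's interest in Beacon Logistics SA, giving 55% + 45% = 100%.
By spousal attribution (R1), Sofia Tanaka is treated as also owning Kenji Moreau's interest in Highfield Media Ltd, giving 71% + 29% = 100%.
Chain via Beacon Logistics SA → Oakhollow Mining NL → Granite Group plc (R3): 100% × 71% × 47% × 46% = 15.3502% of Orion Capital LLC.
Chain via Highfield Media Ltd → Larkspur Pharma AG → Stonebridge Holdings Ltd (R3): 100% × 87% × 76% × 29% = 19.1748% of Orion Capital LLC.
Aggregating (R2): 15.3502% + 19.1748% = 34.525%.

34.525%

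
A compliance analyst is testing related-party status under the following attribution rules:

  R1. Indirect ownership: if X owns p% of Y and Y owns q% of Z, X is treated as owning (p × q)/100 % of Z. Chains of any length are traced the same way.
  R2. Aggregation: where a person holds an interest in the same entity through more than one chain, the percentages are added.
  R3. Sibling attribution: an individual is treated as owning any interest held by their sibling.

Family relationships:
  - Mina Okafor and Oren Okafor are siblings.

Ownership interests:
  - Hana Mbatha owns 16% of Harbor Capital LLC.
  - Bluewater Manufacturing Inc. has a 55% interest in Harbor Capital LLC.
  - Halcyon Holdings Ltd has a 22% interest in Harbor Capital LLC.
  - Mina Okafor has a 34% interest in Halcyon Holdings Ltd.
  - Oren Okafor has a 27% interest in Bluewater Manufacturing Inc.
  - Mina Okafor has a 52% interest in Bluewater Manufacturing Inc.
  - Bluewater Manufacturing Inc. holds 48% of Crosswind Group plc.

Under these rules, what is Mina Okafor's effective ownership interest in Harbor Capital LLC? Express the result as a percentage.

50.93%

By sibling attribution (R3), Mina Okafor is treated as also owning Oren Okafor's interest in Bluewater Manufacturing Inc, giving 52% + 27% = 79%.
Chain via Bluewater Manufacturing Inc. (R1): 79% × 55% = 43.45% of Harbor Capital LLC.
Chain via Halcyon Holdings Ltd (R1): 34% × 22% = 7.48% of Harbor Capital LLC.
Aggregating (R2): 43.45% + 7.48% = 50.93%.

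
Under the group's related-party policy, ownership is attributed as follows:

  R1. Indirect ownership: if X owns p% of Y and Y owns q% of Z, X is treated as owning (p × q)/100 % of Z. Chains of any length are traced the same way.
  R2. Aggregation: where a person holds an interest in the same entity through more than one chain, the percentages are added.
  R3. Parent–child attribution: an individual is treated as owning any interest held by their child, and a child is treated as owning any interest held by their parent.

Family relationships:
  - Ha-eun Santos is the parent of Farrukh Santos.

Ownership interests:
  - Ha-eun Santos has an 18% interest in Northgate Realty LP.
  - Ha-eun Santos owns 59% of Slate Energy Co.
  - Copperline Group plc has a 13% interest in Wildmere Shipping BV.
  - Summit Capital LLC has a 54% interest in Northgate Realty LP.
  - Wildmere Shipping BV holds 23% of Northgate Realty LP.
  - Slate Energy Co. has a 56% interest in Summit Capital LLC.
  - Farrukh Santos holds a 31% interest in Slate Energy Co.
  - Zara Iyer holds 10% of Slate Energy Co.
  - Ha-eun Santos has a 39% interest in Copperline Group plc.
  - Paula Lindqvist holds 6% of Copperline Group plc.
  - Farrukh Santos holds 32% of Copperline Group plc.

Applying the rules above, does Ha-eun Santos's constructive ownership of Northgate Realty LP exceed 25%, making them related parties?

By parent–child attribution (R3), Ha-eun Santos is treated as also owning Farrukh Santos's interest in Copperline Group plc, giving 39% + 32% = 71%.
By parent–child attribution (R3), Ha-eun Santos is treated as also owning Farrukh Santos's interest in Slate Energy Co, giving 59% + 31% = 90%.
Chain via Copperline Group plc → Wildmere Shipping BV (R1): 71% × 13% × 23% = 2.1229% of Northgate Realty LP.
Chain via Slate Energy Co. → Summit Capital LLC (R1): 90% × 56% × 54% = 27.216% of Northgate Realty LP.
Direct interest in Northgate Realty LP: 18%.
Aggregating (R2): 2.1229% + 27.216% + 18% = 47.3389%.
47.3389% exceeds the 25% threshold, so Ha-eun is a related party to Northgate Realty LP.

Yes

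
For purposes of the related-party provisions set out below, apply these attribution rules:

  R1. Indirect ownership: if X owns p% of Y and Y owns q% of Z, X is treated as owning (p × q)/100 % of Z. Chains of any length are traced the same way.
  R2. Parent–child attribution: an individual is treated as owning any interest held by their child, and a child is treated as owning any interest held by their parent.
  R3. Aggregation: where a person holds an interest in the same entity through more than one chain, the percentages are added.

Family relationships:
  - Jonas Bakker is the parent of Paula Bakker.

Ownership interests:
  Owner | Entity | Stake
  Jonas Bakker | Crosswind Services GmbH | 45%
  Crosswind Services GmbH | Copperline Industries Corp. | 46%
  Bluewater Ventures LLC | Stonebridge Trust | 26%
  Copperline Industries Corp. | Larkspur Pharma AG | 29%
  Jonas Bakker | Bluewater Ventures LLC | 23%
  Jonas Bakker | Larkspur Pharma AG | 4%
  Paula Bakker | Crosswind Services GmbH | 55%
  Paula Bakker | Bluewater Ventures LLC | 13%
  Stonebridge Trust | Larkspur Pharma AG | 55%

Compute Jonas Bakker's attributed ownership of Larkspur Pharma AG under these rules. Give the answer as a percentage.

22.488%

By parent–child attribution (R2), Jonas Bakker is treated as also owning Paula Bakker's interest in Crosswind Services GmbH, giving 45% + 55% = 100%.
By parent–child attribution (R2), Jonas Bakker is treated as also owning Paula Bakker's interest in Bluewater Ventures LLC, giving 23% + 13% = 36%.
Chain via Crosswind Services GmbH → Copperline Industries Corp. (R1): 100% × 46% × 29% = 13.34% of Larkspur Pharma AG.
Chain via Bluewater Ventures LLC → Stonebridge Trust (R1): 36% × 26% × 55% = 5.148% of Larkspur Pharma AG.
Direct interest in Larkspur Pharma AG: 4%.
Aggregating (R3): 13.34% + 5.148% + 4% = 22.488%.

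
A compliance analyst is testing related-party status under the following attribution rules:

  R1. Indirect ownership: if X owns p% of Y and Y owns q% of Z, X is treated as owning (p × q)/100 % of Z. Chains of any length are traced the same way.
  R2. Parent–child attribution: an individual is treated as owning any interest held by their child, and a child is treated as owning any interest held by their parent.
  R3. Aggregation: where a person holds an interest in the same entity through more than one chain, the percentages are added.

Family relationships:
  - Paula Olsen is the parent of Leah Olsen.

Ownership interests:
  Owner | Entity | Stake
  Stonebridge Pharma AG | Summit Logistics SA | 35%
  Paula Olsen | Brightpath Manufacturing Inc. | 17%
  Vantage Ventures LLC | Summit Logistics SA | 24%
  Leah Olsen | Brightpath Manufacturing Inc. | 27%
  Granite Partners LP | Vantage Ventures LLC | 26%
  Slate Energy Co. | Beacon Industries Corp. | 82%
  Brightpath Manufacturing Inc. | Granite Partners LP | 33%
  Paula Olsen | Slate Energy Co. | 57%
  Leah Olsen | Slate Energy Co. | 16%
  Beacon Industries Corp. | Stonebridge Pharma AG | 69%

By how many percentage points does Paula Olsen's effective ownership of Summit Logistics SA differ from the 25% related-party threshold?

By parent–child attribution (R2), Paula Olsen is treated as also owning Leah Olsen's interest in Brightpath Manufacturing Inc, giving 17% + 27% = 44%.
By parent–child attribution (R2), Paula Olsen is treated as also owning Leah Olsen's interest in Slate Energy Co, giving 57% + 16% = 73%.
Chain via Brightpath Manufacturing Inc. → Granite Partners LP → Vantage Ventures LLC (R1): 44% × 33% × 26% × 24% = 0.906048% of Summit Logistics SA.
Chain via Slate Energy Co. → Beacon Industries Corp. → Stonebridge Pharma AG (R1): 73% × 82% × 69% × 35% = 14.45619% of Summit Logistics SA.
Aggregating (R3): 0.906048% + 14.45619% = 15.362238%.
15.362238% falls short of the 25% threshold by 9.637762 percentage points.

9.637762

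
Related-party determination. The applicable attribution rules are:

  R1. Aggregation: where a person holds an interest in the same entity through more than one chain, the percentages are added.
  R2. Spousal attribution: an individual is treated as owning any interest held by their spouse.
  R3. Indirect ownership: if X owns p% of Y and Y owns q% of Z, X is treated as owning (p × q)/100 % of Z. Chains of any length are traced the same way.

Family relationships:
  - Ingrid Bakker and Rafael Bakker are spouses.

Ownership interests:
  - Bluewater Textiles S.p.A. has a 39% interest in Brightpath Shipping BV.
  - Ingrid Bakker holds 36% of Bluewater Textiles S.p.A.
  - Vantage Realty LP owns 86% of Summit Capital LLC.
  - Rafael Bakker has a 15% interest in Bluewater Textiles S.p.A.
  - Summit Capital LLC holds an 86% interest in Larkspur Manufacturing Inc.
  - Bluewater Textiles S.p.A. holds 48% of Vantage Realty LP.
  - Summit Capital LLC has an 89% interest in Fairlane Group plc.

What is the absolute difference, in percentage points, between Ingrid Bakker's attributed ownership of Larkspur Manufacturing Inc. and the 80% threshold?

By spousal attribution (R2), Ingrid Bakker is treated as also owning Rafael Bakker's interest in Bluewater Textiles S.p.A, giving 36% + 15% = 51%.
Chain via Bluewater Textiles S.p.A. → Vantage Realty LP → Summit Capital LLC (R3): 51% × 48% × 86% × 86% = 18.105408% of Larkspur Manufacturing Inc.
18.105408% falls short of the 80% threshold by 61.894592 percentage points.

61.894592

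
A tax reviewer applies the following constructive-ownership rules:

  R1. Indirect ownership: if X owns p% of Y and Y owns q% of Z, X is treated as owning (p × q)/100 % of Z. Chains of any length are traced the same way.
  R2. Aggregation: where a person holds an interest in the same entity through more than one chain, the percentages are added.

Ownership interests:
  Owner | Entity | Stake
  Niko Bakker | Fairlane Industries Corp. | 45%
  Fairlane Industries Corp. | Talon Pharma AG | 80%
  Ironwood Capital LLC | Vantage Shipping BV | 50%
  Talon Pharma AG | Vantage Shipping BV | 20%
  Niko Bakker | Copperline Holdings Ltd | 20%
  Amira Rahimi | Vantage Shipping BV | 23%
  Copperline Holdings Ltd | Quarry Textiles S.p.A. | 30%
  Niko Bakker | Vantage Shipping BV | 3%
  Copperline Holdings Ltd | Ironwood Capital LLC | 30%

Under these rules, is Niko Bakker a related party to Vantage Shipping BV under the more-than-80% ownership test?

Chain via Copperline Holdings Ltd → Ironwood Capital LLC (R1): 20% × 30% × 50% = 3% of Vantage Shipping BV.
Chain via Fairlane Industries Corp. → Talon Pharma AG (R1): 45% × 80% × 20% = 7.2% of Vantage Shipping BV.
Direct interest in Vantage Shipping BV: 3%.
Aggregating (R2): 3% + 7.2% + 3% = 13.2%.
13.2% does not exceed the 80% threshold, so Niko is not a related party to Vantage Shipping BV.

No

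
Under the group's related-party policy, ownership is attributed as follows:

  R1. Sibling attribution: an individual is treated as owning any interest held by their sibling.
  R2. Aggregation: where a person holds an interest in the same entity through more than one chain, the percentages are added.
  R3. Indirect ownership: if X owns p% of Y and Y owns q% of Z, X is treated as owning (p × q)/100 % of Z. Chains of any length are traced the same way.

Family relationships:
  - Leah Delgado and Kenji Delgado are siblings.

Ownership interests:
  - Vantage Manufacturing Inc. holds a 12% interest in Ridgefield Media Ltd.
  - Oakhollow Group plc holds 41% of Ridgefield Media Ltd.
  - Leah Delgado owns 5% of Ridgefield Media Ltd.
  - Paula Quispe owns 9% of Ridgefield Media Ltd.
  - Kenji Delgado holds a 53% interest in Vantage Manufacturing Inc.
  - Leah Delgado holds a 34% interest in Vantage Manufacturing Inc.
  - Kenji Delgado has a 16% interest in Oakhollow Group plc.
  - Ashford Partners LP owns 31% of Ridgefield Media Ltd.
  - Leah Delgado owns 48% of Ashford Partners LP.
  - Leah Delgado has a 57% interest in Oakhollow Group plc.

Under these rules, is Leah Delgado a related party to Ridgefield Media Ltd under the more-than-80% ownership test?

By sibling attribution (R1), Leah Delgado is treated as also owning Kenji Delgado's interest in Vantage Manufacturing Inc, giving 34% + 53% = 87%.
By sibling attribution (R1), Leah Delgado is treated as also owning Kenji Delgado's interest in Oakhollow Group plc, giving 57% + 16% = 73%.
Chain via Ashford Partners LP (R3): 48% × 31% = 14.88% of Ridgefield Media Ltd.
Chain via Vantage Manufacturing Inc. (R3): 87% × 12% = 10.44% of Ridgefield Media Ltd.
Chain via Oakhollow Group plc (R3): 73% × 41% = 29.93% of Ridgefield Media Ltd.
Direct interest in Ridgefield Media Ltd: 5%.
Aggregating (R2): 14.88% + 10.44% + 29.93% + 5% = 60.25%.
60.25% does not exceed the 80% threshold, so Leah is not a related party to Ridgefield Media Ltd.

No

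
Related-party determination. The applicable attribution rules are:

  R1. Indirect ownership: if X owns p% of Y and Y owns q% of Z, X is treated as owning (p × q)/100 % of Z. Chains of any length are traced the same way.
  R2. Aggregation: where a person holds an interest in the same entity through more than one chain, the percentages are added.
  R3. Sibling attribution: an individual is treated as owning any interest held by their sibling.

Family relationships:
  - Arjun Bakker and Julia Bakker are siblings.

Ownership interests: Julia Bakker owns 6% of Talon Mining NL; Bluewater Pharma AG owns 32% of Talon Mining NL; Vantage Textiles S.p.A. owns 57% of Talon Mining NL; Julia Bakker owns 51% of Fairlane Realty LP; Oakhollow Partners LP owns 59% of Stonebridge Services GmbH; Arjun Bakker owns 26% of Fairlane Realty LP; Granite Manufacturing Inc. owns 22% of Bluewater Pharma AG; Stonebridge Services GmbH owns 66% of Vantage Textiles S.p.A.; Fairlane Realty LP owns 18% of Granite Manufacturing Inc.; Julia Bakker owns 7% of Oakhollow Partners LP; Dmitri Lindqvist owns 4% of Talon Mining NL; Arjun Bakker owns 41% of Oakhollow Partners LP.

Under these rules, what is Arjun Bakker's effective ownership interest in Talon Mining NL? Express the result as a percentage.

17.629728%

By sibling attribution (R3), Arjun Bakker is treated as also owning Julia Bakker's interest in Fairlane Realty LP, giving 26% + 51% = 77%.
By sibling attribution (R3), Arjun Bakker is treated as also owning Julia Bakker's interest in Oakhollow Partners LP, giving 41% + 7% = 48%.
By sibling attribution (R3), Arjun Bakker is treated as owning Julia Bakker's 6% interest in Talon Mining NL.
Chain via Fairlane Realty LP → Granite Manufacturing Inc. → Bluewater Pharma AG (R1): 77% × 18% × 22% × 32% = 0.975744% of Talon Mining NL.
Chain via Oakhollow Partners LP → Stonebridge Services GmbH → Vantage Textiles S.p.A. (R1): 48% × 59% × 66% × 57% = 10.653984% of Talon Mining NL.
Direct interest in Talon Mining NL: 6%.
Aggregating (R2): 0.975744% + 10.653984% + 6% = 17.629728%.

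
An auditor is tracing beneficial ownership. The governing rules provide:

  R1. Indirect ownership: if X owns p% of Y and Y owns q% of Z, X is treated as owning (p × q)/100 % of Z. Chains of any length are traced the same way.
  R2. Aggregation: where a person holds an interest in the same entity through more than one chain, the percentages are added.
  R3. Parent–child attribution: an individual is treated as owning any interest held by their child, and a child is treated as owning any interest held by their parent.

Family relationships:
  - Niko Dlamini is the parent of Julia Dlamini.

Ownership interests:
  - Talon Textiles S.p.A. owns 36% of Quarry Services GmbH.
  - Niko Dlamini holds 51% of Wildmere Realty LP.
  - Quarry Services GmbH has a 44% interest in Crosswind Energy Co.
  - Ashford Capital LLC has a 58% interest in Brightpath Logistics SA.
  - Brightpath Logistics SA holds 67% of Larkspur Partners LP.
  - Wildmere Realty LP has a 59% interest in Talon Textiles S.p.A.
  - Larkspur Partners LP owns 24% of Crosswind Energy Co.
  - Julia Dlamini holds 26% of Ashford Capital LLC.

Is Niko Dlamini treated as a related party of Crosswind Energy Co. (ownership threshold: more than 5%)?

By parent–child attribution (R3), Niko Dlamini is treated as owning Julia Dlamini's 26% interest in Ashford Capital LLC.
Chain via Wildmere Realty LP → Talon Textiles S.p.A. → Quarry Services GmbH (R1): 51% × 59% × 36% × 44% = 4.766256% of Crosswind Energy Co.
Chain via Ashford Capital LLC → Brightpath Logistics SA → Larkspur Partners LP (R1): 26% × 58% × 67% × 24% = 2.424864% of Crosswind Energy Co.
Aggregating (R2): 4.766256% + 2.424864% = 7.19112%.
7.19112% exceeds the 5% threshold, so Niko is a related party to Crosswind Energy Co.

Yes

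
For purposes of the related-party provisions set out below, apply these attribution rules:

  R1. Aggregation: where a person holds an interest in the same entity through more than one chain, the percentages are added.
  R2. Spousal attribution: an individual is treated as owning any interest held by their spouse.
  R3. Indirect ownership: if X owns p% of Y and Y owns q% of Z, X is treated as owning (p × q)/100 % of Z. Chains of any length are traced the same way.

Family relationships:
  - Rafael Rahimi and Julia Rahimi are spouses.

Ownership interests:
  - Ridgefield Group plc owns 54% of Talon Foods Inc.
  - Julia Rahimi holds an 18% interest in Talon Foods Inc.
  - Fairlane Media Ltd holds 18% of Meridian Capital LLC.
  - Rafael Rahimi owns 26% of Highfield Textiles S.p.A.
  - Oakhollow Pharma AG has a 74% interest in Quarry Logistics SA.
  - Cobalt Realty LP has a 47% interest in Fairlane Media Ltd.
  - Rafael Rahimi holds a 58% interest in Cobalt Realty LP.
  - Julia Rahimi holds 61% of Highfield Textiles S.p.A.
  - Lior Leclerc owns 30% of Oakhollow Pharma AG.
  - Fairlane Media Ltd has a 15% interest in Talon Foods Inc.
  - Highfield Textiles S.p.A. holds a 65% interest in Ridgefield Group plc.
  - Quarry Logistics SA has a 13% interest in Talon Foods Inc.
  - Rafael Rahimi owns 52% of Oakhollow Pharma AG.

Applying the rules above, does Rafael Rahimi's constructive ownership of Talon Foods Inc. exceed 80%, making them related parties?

By spousal attribution (R2), Rafael Rahimi is treated as also owning Julia Rahimi's interest in Highfield Textiles S.p.A, giving 26% + 61% = 87%.
By spousal attribution (R2), Rafael Rahimi is treated as owning Julia Rahimi's 18% interest in Talon Foods Inc.
Chain via Highfield Textiles S.p.A. → Ridgefield Group plc (R3): 87% × 65% × 54% = 30.537% of Talon Foods Inc.
Chain via Oakhollow Pharma AG → Quarry Logistics SA (R3): 52% × 74% × 13% = 5.0024% of Talon Foods Inc.
Chain via Cobalt Realty LP → Fairlane Media Ltd (R3): 58% × 47% × 15% = 4.089% of Talon Foods Inc.
Direct interest in Talon Foods Inc: 18%.
Aggregating (R1): 30.537% + 5.0024% + 4.089% + 18% = 57.6284%.
57.6284% does not exceed the 80% threshold, so Rafael is not a related party to Talon Foods Inc.

No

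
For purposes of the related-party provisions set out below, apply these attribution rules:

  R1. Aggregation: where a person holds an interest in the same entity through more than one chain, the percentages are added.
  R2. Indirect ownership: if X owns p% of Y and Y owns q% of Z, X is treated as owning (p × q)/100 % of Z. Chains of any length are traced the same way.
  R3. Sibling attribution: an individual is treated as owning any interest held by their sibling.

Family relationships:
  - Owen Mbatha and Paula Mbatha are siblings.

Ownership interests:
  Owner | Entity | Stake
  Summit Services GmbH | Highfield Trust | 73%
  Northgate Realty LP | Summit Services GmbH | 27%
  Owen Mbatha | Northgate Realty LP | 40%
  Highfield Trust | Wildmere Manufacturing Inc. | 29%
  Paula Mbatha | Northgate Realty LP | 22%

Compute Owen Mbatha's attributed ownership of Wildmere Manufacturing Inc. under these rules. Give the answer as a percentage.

By sibling attribution (R3), Owen Mbatha is treated as also owning Paula Mbatha's interest in Northgate Realty LP, giving 40% + 22% = 62%.
Chain via Northgate Realty LP → Summit Services GmbH → Highfield Trust (R2): 62% × 27% × 73% × 29% = 3.543858% of Wildmere Manufacturing Inc.

3.543858%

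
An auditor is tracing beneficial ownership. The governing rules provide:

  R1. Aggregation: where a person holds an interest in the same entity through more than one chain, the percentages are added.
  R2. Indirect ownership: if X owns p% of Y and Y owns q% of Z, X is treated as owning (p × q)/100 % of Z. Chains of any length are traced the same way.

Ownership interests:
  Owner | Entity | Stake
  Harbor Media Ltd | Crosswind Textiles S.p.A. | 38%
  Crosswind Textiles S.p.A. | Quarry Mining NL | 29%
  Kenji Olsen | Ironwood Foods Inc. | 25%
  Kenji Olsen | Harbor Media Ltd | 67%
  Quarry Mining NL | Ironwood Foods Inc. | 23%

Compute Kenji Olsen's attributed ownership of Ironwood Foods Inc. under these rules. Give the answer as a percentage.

26.698182%

Chain via Harbor Media Ltd → Crosswind Textiles S.p.A. → Quarry Mining NL (R2): 67% × 38% × 29% × 23% = 1.698182% of Ironwood Foods Inc.
Direct interest in Ironwood Foods Inc: 25%.
Aggregating (R1): 1.698182% + 25% = 26.698182%.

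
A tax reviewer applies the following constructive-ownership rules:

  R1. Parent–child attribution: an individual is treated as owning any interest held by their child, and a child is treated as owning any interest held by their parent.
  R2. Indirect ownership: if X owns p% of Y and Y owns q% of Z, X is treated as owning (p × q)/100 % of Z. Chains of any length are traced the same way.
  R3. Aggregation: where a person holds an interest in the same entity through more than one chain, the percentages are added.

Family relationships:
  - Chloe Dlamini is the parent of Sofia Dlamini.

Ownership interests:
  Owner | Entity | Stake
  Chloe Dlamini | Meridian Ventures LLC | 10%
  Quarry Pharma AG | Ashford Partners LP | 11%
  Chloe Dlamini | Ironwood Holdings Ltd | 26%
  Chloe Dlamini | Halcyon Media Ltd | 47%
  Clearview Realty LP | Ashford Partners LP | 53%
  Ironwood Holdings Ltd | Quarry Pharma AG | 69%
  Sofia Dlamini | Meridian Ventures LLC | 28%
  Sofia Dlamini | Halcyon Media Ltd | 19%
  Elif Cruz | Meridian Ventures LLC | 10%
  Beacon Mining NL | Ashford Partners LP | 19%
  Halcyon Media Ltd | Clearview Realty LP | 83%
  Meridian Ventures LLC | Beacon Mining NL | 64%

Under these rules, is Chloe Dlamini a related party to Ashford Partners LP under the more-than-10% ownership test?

By parent–child attribution (R1), Chloe Dlamini is treated as also owning Sofia Dlamini's interest in Halcyon Media Ltd, giving 47% + 19% = 66%.
By parent–child attribution (R1), Chloe Dlamini is treated as also owning Sofia Dlamini's interest in Meridian Ventures LLC, giving 10% + 28% = 38%.
Chain via Halcyon Media Ltd → Clearview Realty LP (R2): 66% × 83% × 53% = 29.0334% of Ashford Partners LP.
Chain via Ironwood Holdings Ltd → Quarry Pharma AG (R2): 26% × 69% × 11% = 1.9734% of Ashford Partners LP.
Chain via Meridian Ventures LLC → Beacon Mining NL (R2): 38% × 64% × 19% = 4.6208% of Ashford Partners LP.
Aggregating (R3): 29.0334% + 1.9734% + 4.6208% = 35.6276%.
35.6276% exceeds the 10% threshold, so Chloe is a related party to Ashford Partners LP.

Yes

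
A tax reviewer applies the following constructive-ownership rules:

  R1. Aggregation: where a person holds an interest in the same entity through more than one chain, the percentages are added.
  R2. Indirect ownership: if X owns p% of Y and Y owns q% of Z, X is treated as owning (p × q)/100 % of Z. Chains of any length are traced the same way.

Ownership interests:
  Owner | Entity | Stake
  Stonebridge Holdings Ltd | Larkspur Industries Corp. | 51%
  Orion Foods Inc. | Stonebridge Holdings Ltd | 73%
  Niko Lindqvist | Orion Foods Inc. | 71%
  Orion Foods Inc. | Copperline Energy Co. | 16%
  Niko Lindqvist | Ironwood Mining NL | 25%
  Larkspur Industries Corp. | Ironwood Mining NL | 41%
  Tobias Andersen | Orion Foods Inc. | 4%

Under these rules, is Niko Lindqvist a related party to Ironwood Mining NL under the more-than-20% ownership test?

Yes

Chain via Orion Foods Inc. → Stonebridge Holdings Ltd → Larkspur Industries Corp. (R2): 71% × 73% × 51% × 41% = 10.837653% of Ironwood Mining NL.
Direct interest in Ironwood Mining NL: 25%.
Aggregating (R1): 10.837653% + 25% = 35.837653%.
35.837653% exceeds the 20% threshold, so Niko is a related party to Ironwood Mining NL.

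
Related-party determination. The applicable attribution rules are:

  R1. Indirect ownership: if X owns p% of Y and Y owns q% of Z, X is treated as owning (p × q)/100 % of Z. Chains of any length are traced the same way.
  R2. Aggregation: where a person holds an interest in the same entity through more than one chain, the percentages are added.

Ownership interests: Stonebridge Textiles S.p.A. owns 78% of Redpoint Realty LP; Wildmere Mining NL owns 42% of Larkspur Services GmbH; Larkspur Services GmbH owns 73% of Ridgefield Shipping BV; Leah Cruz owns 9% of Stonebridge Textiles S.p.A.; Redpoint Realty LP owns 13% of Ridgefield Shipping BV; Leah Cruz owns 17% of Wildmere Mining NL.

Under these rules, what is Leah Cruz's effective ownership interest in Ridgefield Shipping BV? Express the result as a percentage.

6.1248%

Chain via Stonebridge Textiles S.p.A. → Redpoint Realty LP (R1): 9% × 78% × 13% = 0.9126% of Ridgefield Shipping BV.
Chain via Wildmere Mining NL → Larkspur Services GmbH (R1): 17% × 42% × 73% = 5.2122% of Ridgefield Shipping BV.
Aggregating (R2): 0.9126% + 5.2122% = 6.1248%.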